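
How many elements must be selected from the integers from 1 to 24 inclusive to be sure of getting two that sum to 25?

13

Partition {1, …, 24} into 12 pairs: {1,24}, {2,23}, …, {12,13}.
Choosing 12 integers — say the integers 1 through 12 — takes one from each pair and avoids the property.
Choosing 13 forces two into the same pair by pigeonhole, and those sum to 25. So 13.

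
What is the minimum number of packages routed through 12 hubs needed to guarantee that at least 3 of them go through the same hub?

There are 12 hubs acting as pigeonholes.
With 12 × 2 = 24 packages we could place exactly 2 in each, with no class reaching 3.
One more forces some class to hold 3, so 24 + 1 = 25.

25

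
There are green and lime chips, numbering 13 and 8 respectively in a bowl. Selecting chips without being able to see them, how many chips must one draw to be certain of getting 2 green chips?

10

The worst case draws every non-green chip first: 8.
The next 2 draws are then forced to be green, giving 8 + 2 = 10.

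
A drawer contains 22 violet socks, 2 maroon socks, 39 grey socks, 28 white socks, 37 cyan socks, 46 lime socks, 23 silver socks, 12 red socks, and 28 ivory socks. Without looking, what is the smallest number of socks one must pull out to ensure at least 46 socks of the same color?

237

Treat the 9 colors as pigeonholes.
In the worst case we take at most 45 of each color, but all 22 violet, all 2 maroon, all 39 grey, all 28 white, all 37 cyan, all 23 silver, all 12 red, and all 28 ivory (fewer than 45), giving 22 + 2 + 39 + 28 + 37 + 45 + 23 + 12 + 28 = 236.
One more sock then forces some color to 46, so 236 + 1 = 237.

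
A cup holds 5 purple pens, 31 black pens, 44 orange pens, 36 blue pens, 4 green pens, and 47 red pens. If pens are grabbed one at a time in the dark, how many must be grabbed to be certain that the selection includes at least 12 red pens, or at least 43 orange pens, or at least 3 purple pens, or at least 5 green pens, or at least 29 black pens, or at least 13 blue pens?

The worst case stops just short of every target: 2 purple, 28 black, 42 orange, 12 blue, 4 green, 11 red — 2 + 28 + 42 + 12 + 4 + 11 = 99 pens.
One more pen must push some ink color to its target, so 99 + 1 = 100.

100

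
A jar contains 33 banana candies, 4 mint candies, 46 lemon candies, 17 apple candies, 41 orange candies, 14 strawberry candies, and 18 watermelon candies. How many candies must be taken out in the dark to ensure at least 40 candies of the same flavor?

165

In the worst case we take at most 39 of each flavor, but all 33 banana, all 4 mint, all 17 apple, all 14 strawberry, and all 18 watermelon (fewer than 39), giving 33 + 4 + 39 + 17 + 39 + 14 + 18 = 164.
One more candy then forces some flavor to 40, so 164 + 1 = 165.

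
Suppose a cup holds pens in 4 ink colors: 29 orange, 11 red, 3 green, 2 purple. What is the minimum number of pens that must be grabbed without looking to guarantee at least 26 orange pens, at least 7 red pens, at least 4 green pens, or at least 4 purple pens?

The worst case stops just short of every target: 25 orange, 6 red, 3 green, all 2 purple — 25 + 6 + 3 + 2 = 36 pens.
One more pen must push some ink color to its target, so 36 + 1 = 37.

37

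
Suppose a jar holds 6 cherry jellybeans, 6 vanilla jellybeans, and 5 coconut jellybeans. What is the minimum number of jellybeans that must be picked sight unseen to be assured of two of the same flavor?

The worst case takes 1 jellybean of each flavor without reaching 2 of any: 3 × 1 = 3.
The next jellybean must bring some flavor to 2, so 3 + 1 = 4.

4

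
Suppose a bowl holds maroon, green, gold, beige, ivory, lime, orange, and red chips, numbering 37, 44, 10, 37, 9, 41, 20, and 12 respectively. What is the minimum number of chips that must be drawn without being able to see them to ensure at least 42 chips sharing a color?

Treat the 8 colors as pigeonholes.
In the worst case we take at most 41 of each color, but all 37 maroon, all 10 gold, all 37 beige, all 9 ivory, all 20 orange, and all 12 red (fewer than 41), giving 37 + 41 + 10 + 37 + 9 + 41 + 20 + 12 = 207.
One more chip then forces some color to 42, so 207 + 1 = 208.

208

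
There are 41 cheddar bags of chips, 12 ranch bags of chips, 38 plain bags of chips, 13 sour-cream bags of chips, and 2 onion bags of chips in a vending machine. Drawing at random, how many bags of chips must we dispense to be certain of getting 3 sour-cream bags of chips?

96

The worst case draws every non-sour-cream bag of chips first: 41 + 12 + 38 + 2 = 93.
The next 3 draws are then forced to be sour-cream, giving 93 + 3 = 96.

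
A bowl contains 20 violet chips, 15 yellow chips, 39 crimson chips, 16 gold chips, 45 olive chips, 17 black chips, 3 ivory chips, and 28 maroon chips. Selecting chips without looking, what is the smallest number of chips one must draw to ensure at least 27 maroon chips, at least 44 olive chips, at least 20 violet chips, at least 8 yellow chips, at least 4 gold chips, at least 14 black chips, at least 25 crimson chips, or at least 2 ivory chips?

137

The worst case stops just short of every target: 19 violet, 7 yellow, 24 crimson, 3 gold, 43 olive, 13 black, 1 ivory, 26 maroon — 19 + 7 + 24 + 3 + 43 + 13 + 1 + 26 = 136 chips.
One more chip must push some color to its target, so 136 + 1 = 137.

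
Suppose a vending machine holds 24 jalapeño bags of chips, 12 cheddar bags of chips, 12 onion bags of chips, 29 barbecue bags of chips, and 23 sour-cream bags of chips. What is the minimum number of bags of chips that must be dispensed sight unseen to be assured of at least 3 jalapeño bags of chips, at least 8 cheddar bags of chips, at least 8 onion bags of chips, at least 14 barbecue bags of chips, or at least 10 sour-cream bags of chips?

39

The worst case stops just short of every target: 2 jalapeño, 7 cheddar, 7 onion, 13 barbecue, 9 sour-cream — 2 + 7 + 7 + 13 + 9 = 38 bags of chips.
One more bag of chips must push some flavor to its target, so 38 + 1 = 39.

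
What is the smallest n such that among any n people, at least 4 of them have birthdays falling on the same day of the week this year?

There are 7 days of the week acting as pigeonholes.
With 7 × 3 = 21 people we could place exactly 3 in each, with no class reaching 4.
One more forces some class to hold 4, so 21 + 1 = 22.

22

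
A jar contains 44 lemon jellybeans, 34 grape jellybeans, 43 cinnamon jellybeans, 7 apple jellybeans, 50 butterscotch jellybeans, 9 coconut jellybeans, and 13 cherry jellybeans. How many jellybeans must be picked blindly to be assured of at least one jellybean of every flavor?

194

The hardest flavor to obtain is apple: we could draw every other jellybean first — 200 − 7 = 193 jellybeans — without a single apple one.
The next draw must be apple, so 193 + 1 = 194.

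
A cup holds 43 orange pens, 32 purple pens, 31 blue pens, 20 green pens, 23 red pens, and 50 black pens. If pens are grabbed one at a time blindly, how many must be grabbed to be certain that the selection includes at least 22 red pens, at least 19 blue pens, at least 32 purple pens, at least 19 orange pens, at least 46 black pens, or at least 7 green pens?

Each of the 6 ink colors has its own threshold; avoid all of them simultaneously.
The worst case stops just short of every target: 18 orange, 31 purple, 18 blue, 6 green, 21 red, 45 black — 18 + 31 + 18 + 6 + 21 + 45 = 139 pens.
One more pen must push some ink color to its target, so 139 + 1 = 140.

140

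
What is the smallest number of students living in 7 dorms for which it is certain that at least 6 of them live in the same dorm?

There are 7 dorms acting as pigeonholes.
With 7 × 5 = 35 students we could place exactly 5 in each, with no class reaching 6.
One more forces some class to hold 6, so 35 + 1 = 36.

36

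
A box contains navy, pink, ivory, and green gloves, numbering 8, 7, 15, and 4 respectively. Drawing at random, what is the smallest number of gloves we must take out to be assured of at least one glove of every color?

The hardest color to obtain is green: we could draw every other glove first — 34 − 4 = 30 gloves — without a single green one.
The next draw must be green, so 30 + 1 = 31.

31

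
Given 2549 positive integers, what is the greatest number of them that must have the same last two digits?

There are 100 possible two-digit endings, which serve as the pigeonholes.
If each of the 100 possible two-digit endings held at most 25, the total would be at most 100 × 25 = 2500 < 2549, a contradiction.
So at least one holds ⌈2549/100⌉ = 26.

26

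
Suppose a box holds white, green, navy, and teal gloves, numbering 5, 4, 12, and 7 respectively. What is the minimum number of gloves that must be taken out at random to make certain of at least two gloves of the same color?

Treat the 4 colors as pigeonholes.
The worst case takes 1 glove of each color without reaching 2 of any: 4 × 1 = 4.
The next glove must bring some color to 2, so 4 + 1 = 5.

5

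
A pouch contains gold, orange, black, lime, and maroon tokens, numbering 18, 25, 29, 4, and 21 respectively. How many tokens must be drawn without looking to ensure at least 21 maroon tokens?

The worst case draws every non-maroon token first: 18 + 25 + 29 + 4 = 76.
The next 21 draws are then forced to be maroon, giving 76 + 21 = 97.

97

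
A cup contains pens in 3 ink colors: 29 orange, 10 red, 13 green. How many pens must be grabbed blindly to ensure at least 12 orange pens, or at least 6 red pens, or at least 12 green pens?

Each of the 3 ink colors has its own threshold; avoid all of them simultaneously.
The worst case stops just short of every target: 11 orange, 5 red, 11 green — 11 + 5 + 11 = 27 pens.
One more pen must push some ink color to its target, so 27 + 1 = 28.

28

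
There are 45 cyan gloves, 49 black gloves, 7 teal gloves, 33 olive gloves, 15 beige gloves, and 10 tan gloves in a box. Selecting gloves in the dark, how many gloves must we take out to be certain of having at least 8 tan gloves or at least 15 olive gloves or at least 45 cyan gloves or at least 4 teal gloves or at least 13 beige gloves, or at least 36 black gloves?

116

Each of the 6 colors has its own threshold; avoid all of them simultaneously.
The worst case stops just short of every target: 44 cyan, 35 black, 3 teal, 14 olive, 12 beige, 7 tan — 44 + 35 + 3 + 14 + 12 + 7 = 115 gloves.
One more glove must push some color to its target, so 115 + 1 = 116.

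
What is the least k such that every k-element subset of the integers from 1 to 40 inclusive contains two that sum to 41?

21

Partition {1, …, 40} into 20 pairs: {1,40}, {2,39}, …, {20,21}.
Choosing 20 integers — say the integers 1 through 20 — takes one from each pair and avoids the property.
Choosing 21 forces two into the same pair by pigeonhole, and those sum to 41. So 21.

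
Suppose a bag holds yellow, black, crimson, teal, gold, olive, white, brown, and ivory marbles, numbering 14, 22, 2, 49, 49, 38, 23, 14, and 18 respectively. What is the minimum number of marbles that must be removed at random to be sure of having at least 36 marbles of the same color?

In the worst case we take at most 35 of each color, but all 14 yellow, all 22 black, all 2 crimson, all 23 white, all 14 brown, and all 18 ivory (fewer than 35), giving 14 + 22 + 2 + 35 + 35 + 35 + 23 + 14 + 18 = 198.
One more marble then forces some color to 36, so 198 + 1 = 199.

199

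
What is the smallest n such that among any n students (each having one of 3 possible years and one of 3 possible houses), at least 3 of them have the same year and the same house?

There are 3 × 3 = 9 (year, house) combinations acting as pigeonholes.
With 9 × 2 = 18 students we could place exactly 2 in each, with no (year, house) pair reaching 3.
One more forces some (year, house) pair to hold 3, so 18 + 1 = 19.

19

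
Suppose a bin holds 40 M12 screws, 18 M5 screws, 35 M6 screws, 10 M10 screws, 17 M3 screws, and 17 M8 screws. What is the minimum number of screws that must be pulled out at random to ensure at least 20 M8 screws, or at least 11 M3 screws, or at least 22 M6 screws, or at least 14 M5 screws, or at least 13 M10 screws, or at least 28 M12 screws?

99

The worst case stops just short of every target: 27 M12, 13 M5, 21 M6, all 10 M10, 10 M3, all 17 M8 — 27 + 13 + 21 + 10 + 10 + 17 = 98 screws.
One more screw must push some size to its target, so 98 + 1 = 99.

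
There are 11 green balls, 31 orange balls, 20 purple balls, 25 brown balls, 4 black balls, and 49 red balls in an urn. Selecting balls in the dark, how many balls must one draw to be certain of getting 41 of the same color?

Treat the 6 colors as pigeonholes.
In the worst case we take at most 40 of each color, but all 11 green, all 31 orange, all 20 purple, all 25 brown, and all 4 black (fewer than 40), giving 11 + 31 + 20 + 25 + 4 + 40 = 131.
One more ball then forces some color to 41, so 131 + 1 = 132.

132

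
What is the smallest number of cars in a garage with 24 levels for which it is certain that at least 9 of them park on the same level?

There are 24 levels acting as pigeonholes.
With 24 × 8 = 192 cars we could place exactly 8 in each, with no class reaching 9.
One more forces some class to hold 9, so 192 + 1 = 193.

193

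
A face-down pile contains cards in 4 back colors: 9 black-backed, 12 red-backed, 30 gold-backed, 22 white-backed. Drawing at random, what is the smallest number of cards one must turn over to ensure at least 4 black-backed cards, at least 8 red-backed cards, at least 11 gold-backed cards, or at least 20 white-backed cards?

40

The worst case stops just short of every target: 3 black-backed, 7 red-backed, 10 gold-backed, 19 white-backed — 3 + 7 + 10 + 19 = 39 cards.
One more card must push some back color to its target, so 39 + 1 = 40.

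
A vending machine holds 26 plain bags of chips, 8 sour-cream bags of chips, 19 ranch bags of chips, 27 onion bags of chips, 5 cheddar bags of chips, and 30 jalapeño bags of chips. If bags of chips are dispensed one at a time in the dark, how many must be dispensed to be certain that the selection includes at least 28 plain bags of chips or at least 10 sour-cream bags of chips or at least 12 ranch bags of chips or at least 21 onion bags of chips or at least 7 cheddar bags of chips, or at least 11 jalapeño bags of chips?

Each of the 6 flavors has its own threshold; avoid all of them simultaneously.
The worst case stops just short of every target: all 26 plain, all 8 sour-cream, 11 ranch, 20 onion, all 5 cheddar, 10 jalapeño — 26 + 8 + 11 + 20 + 5 + 10 = 80 bags of chips.
One more bag of chips must push some flavor to its target, so 80 + 1 = 81.

81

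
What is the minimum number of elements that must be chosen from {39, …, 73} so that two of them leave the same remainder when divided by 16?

17

Group the integers by remainder mod 16; there are 16 residue classes, each nonempty in this range.
Choosing one from each class (16 integers) avoids any shared remainder.
One more choice must repeat a class, so two differ by a multiple of 16. Hence 16 + 1 = 17.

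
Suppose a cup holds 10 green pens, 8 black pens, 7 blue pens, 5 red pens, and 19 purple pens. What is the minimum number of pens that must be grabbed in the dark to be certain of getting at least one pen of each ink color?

45

The hardest ink color to obtain is red: we could draw every other pen first — 49 − 5 = 44 pens — without a single red one.
The next draw must be red, so 44 + 1 = 45.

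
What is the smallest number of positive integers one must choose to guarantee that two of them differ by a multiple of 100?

101

Two integers differ by a multiple of 100 exactly when they share a remainder mod 100.
There are 100 residue classes mod 100, so 100 integers can all lie in distinct classes.
One more integer must repeat a residue, giving a difference divisible by 100. So n = 100 + 1 = 101.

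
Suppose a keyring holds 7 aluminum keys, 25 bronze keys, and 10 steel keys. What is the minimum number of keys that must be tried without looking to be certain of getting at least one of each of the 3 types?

The hardest type to obtain is aluminum: we could draw every other key first — 42 − 7 = 35 keys — without a single aluminum one.
The next draw must be aluminum, so 35 + 1 = 36.

36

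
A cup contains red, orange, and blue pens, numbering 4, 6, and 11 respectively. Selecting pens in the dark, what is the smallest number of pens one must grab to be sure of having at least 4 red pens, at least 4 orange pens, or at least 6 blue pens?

12

Each of the 3 ink colors has its own threshold; avoid all of them simultaneously.
The worst case stops just short of every target: 3 red, 3 orange, 5 blue — 3 + 3 + 5 = 11 pens.
One more pen must push some ink color to its target, so 11 + 1 = 12.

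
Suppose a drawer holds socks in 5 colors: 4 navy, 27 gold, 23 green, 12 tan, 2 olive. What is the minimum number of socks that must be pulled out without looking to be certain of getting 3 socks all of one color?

Treat the 5 colors as pigeonholes.
The worst case takes 2 socks of each color without reaching 3 of any: 5 × 2 = 10.
The next sock must bring some color to 3, so 10 + 1 = 11.

11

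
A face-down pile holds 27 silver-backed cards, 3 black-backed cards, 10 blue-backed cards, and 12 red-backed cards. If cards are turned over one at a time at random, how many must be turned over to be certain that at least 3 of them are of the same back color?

The worst case takes 2 cards of each back color without reaching 3 of any: 4 × 2 = 8.
The next card must bring some back color to 3, so 8 + 1 = 9.

9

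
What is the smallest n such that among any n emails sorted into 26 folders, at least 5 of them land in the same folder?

105

There are 26 folders acting as pigeonholes.
With 26 × 4 = 104 emails we could place exactly 4 in each, with no class reaching 5.
One more forces some class to hold 5, so 104 + 1 = 105.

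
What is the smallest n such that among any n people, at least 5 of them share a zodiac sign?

49

There are 12 zodiac signs acting as pigeonholes.
With 12 × 4 = 48 people we could place exactly 4 in each, with no class reaching 5.
One more forces some class to hold 5, so 48 + 1 = 49.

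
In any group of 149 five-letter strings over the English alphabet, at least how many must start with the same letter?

6

The 149 five-letter strings over the English alphabet fall into 26 possible first letters.
If each of the 26 possible first letters held at most 5, the total would be at most 26 × 5 = 130 < 149, a contradiction.
So at least one holds ⌈149/26⌉ = 6.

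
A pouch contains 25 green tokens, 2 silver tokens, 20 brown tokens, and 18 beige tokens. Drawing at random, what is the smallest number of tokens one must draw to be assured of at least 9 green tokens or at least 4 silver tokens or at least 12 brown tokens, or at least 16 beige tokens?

37

The worst case stops just short of every target: 8 green, all 2 silver, 11 brown, 15 beige — 8 + 2 + 11 + 15 = 36 tokens.
One more token must push some color to its target, so 36 + 1 = 37.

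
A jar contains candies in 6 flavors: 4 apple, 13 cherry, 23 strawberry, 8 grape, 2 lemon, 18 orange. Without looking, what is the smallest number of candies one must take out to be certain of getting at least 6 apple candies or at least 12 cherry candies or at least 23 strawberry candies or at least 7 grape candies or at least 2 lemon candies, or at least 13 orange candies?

57

The worst case stops just short of every target: all 4 apple, 11 cherry, 22 strawberry, 6 grape, 1 lemon, 12 orange — 4 + 11 + 22 + 6 + 1 + 12 = 56 candies.
One more candy must push some flavor to its target, so 56 + 1 = 57.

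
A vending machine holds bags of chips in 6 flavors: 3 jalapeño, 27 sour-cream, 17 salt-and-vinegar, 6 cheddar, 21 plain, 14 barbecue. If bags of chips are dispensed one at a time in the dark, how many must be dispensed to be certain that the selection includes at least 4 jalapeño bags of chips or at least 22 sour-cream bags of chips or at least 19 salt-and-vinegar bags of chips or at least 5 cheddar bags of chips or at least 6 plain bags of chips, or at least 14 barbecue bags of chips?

64

The worst case stops just short of every target: 3 jalapeño, 21 sour-cream, all 17 salt-and-vinegar, 4 cheddar, 5 plain, 13 barbecue — 3 + 21 + 17 + 4 + 5 + 13 = 63 bags of chips.
One more bag of chips must push some flavor to its target, so 63 + 1 = 64.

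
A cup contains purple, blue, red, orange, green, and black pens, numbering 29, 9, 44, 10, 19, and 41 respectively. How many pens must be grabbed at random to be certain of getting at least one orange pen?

143

The worst case draws every non-orange pen first: 29 + 9 + 44 + 19 + 41 = 142.
The next draw is then forced to be orange, giving 142 + 1 = 143.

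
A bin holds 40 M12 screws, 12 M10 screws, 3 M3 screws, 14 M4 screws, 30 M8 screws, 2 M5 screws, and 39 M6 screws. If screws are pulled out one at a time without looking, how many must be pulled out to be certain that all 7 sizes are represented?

139

The hardest size to obtain is M5: we could draw every other screw first — 140 − 2 = 138 screws — without a single M5 one.
The next draw must be M5, so 138 + 1 = 139.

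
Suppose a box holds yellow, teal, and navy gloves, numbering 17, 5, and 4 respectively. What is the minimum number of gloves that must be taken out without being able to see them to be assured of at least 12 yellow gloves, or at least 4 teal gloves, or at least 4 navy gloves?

Each of the 3 colors has its own threshold; avoid all of them simultaneously.
The worst case stops just short of every target: 11 yellow, 3 teal, 3 navy — 11 + 3 + 3 = 17 gloves.
One more glove must push some color to its target, so 17 + 1 = 18.

18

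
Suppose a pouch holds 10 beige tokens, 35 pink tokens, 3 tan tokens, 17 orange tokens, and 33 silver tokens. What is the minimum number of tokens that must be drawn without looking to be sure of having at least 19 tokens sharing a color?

67

In the worst case we take at most 18 of each color, but all 10 beige, all 3 tan, and all 17 orange (fewer than 18), giving 10 + 18 + 3 + 17 + 18 = 66.
One more token then forces some color to 19, so 66 + 1 = 67.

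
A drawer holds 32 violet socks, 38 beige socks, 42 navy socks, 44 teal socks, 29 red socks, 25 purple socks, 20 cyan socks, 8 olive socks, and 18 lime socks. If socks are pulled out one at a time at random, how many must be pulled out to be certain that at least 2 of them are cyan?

238

To avoid cyan socks as long as possible, exhaust the other 8 colors first.
The worst case draws every non-cyan sock first: 32 + 38 + 42 + 44 + 29 + 25 + 8 + 18 = 236.
The next 2 draws are then forced to be cyan, giving 236 + 2 = 238.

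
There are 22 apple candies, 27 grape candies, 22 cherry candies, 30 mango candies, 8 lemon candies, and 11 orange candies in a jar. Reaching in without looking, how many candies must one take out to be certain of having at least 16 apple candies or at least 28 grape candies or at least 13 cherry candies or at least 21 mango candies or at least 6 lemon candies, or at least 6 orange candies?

85

The worst case stops just short of every target: 15 apple, 27 grape, 12 cherry, 20 mango, 5 lemon, 5 orange — 15 + 27 + 12 + 20 + 5 + 5 = 84 candies.
One more candy must push some flavor to its target, so 84 + 1 = 85.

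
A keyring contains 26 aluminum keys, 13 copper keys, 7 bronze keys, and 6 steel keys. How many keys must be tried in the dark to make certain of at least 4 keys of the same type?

13

Treat the 4 types as pigeonholes.
The worst case takes 3 keys of each type without reaching 4 of any: 4 × 3 = 12.
The next key must bring some type to 4, so 12 + 1 = 13.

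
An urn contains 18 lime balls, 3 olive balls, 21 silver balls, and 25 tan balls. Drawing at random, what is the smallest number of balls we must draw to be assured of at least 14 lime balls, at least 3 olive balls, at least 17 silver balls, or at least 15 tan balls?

46

Each of the 4 colors has its own threshold; avoid all of them simultaneously.
The worst case stops just short of every target: 13 lime, 2 olive, 16 silver, 14 tan — 13 + 2 + 16 + 14 = 45 balls.
One more ball must push some color to its target, so 45 + 1 = 46.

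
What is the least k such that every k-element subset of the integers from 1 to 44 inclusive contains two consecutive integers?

Partition {1, …, 44} into 22 pairs: {1,2}, {3,4}, …, {43,44}.
Choosing 22 integers — say the 22 even numbers 2, 4, …, 44 — takes one from each pair and avoids the property.
Choosing 23 forces two into the same pair by pigeonhole, and those are consecutive. So 23.

23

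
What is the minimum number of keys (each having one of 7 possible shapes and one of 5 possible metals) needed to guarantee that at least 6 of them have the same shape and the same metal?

There are 7 × 5 = 35 (shape, metal) combinations acting as pigeonholes.
With 35 × 5 = 175 keys we could place exactly 5 in each, with no (shape, metal) pair reaching 6.
One more forces some (shape, metal) pair to hold 6, so 175 + 1 = 176.

176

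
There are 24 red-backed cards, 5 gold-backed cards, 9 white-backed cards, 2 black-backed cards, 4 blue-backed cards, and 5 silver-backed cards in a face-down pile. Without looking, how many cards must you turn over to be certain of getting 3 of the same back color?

13

The worst case takes 2 cards of each back color without reaching 3 of any: 6 × 2 = 12.
The next card must bring some back color to 3, so 12 + 1 = 13.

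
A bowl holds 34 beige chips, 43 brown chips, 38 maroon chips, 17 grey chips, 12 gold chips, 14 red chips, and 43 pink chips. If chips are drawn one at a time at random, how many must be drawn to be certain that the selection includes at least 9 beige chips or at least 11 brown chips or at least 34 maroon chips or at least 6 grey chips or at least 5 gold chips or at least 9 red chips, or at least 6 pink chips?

74

Each of the 7 colors has its own threshold; avoid all of them simultaneously.
The worst case stops just short of every target: 8 beige, 10 brown, 33 maroon, 5 grey, 4 gold, 8 red, 5 pink — 8 + 10 + 33 + 5 + 4 + 8 + 5 = 73 chips.
One more chip must push some color to its target, so 73 + 1 = 74.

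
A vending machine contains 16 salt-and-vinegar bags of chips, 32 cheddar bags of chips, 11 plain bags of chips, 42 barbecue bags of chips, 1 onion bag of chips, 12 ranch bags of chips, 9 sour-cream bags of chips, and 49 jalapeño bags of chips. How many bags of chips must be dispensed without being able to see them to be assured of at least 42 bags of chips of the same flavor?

164

In the worst case we take at most 41 of each flavor, but all 16 salt-and-vinegar, all 32 cheddar, all 11 plain, all 1 onion, all 12 ranch, and all 9 sour-cream (fewer than 41), giving 16 + 32 + 11 + 41 + 1 + 12 + 9 + 41 = 163.
One more bag of chips then forces some flavor to 42, so 163 + 1 = 164.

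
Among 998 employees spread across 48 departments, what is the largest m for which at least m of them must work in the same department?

The 998 employees fall into 48 departments.
If each of the 48 departments held at most 20, the total would be at most 48 × 20 = 960 < 998, a contradiction.
So at least one holds ⌈998/48⌉ = 21.

21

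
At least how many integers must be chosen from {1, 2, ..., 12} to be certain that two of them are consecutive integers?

7

Partition {1, …, 12} into 6 pairs: {1,2}, {3,4}, …, {11,12}.
Choosing 6 integers — say the 6 even numbers 2, 4, …, 12 — takes one from each pair and avoids the property.
Choosing 7 forces two into the same pair by pigeonhole, and those are consecutive. So 7.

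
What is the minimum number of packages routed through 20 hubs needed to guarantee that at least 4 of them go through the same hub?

61

There are 20 hubs acting as pigeonholes.
With 20 × 3 = 60 packages we could place exactly 3 in each, with no class reaching 4.
One more forces some class to hold 4, so 60 + 1 = 61.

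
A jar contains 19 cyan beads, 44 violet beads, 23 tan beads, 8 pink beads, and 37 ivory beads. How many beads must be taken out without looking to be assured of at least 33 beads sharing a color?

115

In the worst case we take at most 32 of each color, but all 19 cyan, all 23 tan, and all 8 pink (fewer than 32), giving 19 + 32 + 23 + 8 + 32 = 114.
One more bead then forces some color to 33, so 114 + 1 = 115.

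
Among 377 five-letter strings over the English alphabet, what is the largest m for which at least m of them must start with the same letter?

15

If each of the 26 possible first letters held at most 14, the total would be at most 26 × 14 = 364 < 377, a contradiction.
So at least one holds ⌈377/26⌉ = 15.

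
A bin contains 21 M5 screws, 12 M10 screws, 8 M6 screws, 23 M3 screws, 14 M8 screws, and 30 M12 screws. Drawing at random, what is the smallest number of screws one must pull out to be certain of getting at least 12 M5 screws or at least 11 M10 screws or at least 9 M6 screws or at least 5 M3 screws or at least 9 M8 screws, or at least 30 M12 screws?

71

Each of the 6 sizes has its own threshold; avoid all of them simultaneously.
The worst case stops just short of every target: 11 M5, 10 M10, 8 M6, 4 M3, 8 M8, 29 M12 — 11 + 10 + 8 + 4 + 8 + 29 = 70 screws.
One more screw must push some size to its target, so 70 + 1 = 71.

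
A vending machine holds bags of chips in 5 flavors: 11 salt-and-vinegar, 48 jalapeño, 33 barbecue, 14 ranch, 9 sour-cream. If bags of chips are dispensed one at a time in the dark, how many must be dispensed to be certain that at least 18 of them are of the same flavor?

In the worst case we take at most 17 of each flavor, but all 11 salt-and-vinegar, all 14 ranch, and all 9 sour-cream (fewer than 17), giving 11 + 17 + 17 + 14 + 9 = 68.
One more bag of chips then forces some flavor to 18, so 68 + 1 = 69.

69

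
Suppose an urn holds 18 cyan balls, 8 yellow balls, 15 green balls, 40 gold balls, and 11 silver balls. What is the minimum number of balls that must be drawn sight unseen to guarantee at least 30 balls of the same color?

In the worst case we take at most 29 of each color, but all 18 cyan, all 8 yellow, all 15 green, and all 11 silver (fewer than 29), giving 18 + 8 + 15 + 29 + 11 = 81.
One more ball then forces some color to 30, so 81 + 1 = 82.

82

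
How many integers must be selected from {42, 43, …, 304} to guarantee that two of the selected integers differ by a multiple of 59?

60

Group the integers by remainder mod 59; there are 59 residue classes, each nonempty in this range.
Choosing one from each class (59 integers) avoids any shared remainder.
One more choice must repeat a class, so two differ by a multiple of 59. Hence 59 + 1 = 60.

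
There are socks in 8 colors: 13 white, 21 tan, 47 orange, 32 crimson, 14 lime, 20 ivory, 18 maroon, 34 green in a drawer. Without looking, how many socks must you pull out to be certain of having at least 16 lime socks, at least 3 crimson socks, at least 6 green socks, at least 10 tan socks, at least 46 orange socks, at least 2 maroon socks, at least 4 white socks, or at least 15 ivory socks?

The worst case stops just short of every target: 3 white, 9 tan, 45 orange, 2 crimson, all 14 lime, 14 ivory, 1 maroon, 5 green — 3 + 9 + 45 + 2 + 14 + 14 + 1 + 5 = 93 socks.
One more sock must push some color to its target, so 93 + 1 = 94.

94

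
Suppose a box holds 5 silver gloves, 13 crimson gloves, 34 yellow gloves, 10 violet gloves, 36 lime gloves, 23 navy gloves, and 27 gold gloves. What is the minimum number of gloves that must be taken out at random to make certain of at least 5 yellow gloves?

The worst case draws every non-yellow glove first: 5 + 13 + 10 + 36 + 23 + 27 = 114.
The next 5 draws are then forced to be yellow, giving 114 + 5 = 119.

119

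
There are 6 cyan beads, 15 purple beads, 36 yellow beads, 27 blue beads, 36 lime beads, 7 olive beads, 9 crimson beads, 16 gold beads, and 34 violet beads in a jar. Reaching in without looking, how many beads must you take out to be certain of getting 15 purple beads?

186

To avoid purple beads as long as possible, exhaust the other 8 colors first.
The worst case draws every non-purple bead first: 6 + 36 + 27 + 36 + 7 + 9 + 16 + 34 = 171.
The next 15 draws are then forced to be purple, giving 171 + 15 = 186.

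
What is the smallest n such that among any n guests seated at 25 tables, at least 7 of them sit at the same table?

151

There are 25 tables acting as pigeonholes.
With 25 × 6 = 150 guests we could place exactly 6 in each, with no class reaching 7.
One more forces some class to hold 7, so 150 + 1 = 151.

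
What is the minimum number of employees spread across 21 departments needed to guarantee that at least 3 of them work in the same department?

43

There are 21 departments acting as pigeonholes.
With 21 × 2 = 42 employees we could place exactly 2 in each, with no class reaching 3.
One more forces some class to hold 3, so 42 + 1 = 43.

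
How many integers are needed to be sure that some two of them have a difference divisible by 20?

21

Two integers differ by a multiple of 20 exactly when they share a remainder mod 20.
There are 20 residue classes mod 20, so 20 integers can all lie in distinct classes.
One more integer must repeat a residue, giving a difference divisible by 20. So n = 20 + 1 = 21.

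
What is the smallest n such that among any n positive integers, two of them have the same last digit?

11

There are 10 possible last digits acting as pigeonholes.
With 10 positive integers we could place one in each, avoiding any repeat.
One more forces some class to hold 2, so 10 + 1 = 11.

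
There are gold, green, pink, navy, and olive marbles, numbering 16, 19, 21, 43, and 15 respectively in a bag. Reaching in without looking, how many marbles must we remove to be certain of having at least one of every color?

The hardest color to obtain is olive: we could draw every other marble first — 114 − 15 = 99 marbles — without a single olive one.
The next draw must be olive, so 99 + 1 = 100.

100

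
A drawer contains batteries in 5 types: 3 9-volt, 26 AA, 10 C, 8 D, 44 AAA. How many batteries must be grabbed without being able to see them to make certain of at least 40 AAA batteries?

The worst case draws every non-AAA battery first: 3 + 26 + 10 + 8 = 47.
The next 40 draws are then forced to be AAA, giving 47 + 40 = 87.

87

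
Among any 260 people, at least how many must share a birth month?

22

There are 12 months of the year, which serve as the pigeonholes.
If each of the 12 months of the year held at most 21, the total would be at most 12 × 21 = 252 < 260, a contradiction.
So at least one holds ⌈260/12⌉ = 22.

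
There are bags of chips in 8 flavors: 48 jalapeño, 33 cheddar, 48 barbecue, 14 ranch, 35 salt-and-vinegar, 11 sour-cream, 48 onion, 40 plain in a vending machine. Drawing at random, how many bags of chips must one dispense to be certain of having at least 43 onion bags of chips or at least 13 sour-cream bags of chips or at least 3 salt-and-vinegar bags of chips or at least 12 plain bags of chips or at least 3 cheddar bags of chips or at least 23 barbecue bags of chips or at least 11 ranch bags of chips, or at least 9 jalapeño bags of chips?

109

The worst case stops just short of every target: 8 jalapeño, 2 cheddar, 22 barbecue, 10 ranch, 2 salt-and-vinegar, all 11 sour-cream, 42 onion, 11 plain — 8 + 2 + 22 + 10 + 2 + 11 + 42 + 11 = 108 bags of chips.
One more bag of chips must push some flavor to its target, so 108 + 1 = 109.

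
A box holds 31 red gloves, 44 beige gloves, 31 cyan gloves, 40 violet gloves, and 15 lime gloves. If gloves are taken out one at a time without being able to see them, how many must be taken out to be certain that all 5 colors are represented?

The hardest color to obtain is lime: we could draw every other glove first — 161 − 15 = 146 gloves — without a single lime one.
The next draw must be lime, so 146 + 1 = 147.

147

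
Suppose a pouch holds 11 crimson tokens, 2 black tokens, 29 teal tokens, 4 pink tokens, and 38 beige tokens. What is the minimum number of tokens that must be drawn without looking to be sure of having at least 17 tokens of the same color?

Treat the 5 colors as pigeonholes.
In the worst case we take at most 16 of each color, but all 11 crimson, all 2 black, and all 4 pink (fewer than 16), giving 11 + 2 + 16 + 4 + 16 = 49.
One more token then forces some color to 17, so 49 + 1 = 50.

50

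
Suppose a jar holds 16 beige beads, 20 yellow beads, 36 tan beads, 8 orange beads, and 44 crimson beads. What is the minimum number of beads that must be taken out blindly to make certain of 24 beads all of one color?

91

In the worst case we take at most 23 of each color, but all 16 beige, all 20 yellow, and all 8 orange (fewer than 23), giving 16 + 20 + 23 + 8 + 23 = 90.
One more bead then forces some color to 24, so 90 + 1 = 91.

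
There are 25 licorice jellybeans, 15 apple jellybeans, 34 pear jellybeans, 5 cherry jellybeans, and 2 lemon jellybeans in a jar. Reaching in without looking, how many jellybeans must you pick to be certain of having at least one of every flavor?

The hardest flavor to obtain is lemon: we could draw every other jellybean first — 81 − 2 = 79 jellybeans — without a single lemon one.
The next draw must be lemon, so 79 + 1 = 80.

80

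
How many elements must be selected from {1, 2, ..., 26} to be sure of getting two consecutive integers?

Partition {1, …, 26} into 13 pairs: {1,2}, {3,4}, …, {25,26}.
Choosing 13 integers — say the 13 even numbers 2, 4, …, 26 — takes one from each pair and avoids the property.
Choosing 14 forces two into the same pair by pigeonhole, and those are consecutive. So 14.

14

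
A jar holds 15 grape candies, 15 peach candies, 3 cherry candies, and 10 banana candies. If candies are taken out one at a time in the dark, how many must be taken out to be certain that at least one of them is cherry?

To avoid cherry candies as long as possible, exhaust the other 3 flavors first.
The worst case draws every non-cherry candy first: 15 + 15 + 10 = 40.
The next draw is then forced to be cherry, giving 40 + 1 = 41.

41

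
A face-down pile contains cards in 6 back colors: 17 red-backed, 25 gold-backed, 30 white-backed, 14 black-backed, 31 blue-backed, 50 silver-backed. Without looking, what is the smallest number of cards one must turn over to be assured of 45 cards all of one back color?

In the worst case we take at most 44 of each back color, but all 17 red-backed, all 25 gold-backed, all 30 white-backed, all 14 black-backed, and all 31 blue-backed (fewer than 44), giving 17 + 25 + 30 + 14 + 31 + 44 = 161.
One more card then forces some back color to 45, so 161 + 1 = 162.

162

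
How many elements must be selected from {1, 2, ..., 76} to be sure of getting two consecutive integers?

39

Partition {1, …, 76} into 38 pairs: {1,2}, {3,4}, …, {75,76}.
Choosing 38 integers — say the 38 even numbers 2, 4, …, 76 — takes one from each pair and avoids the property.
Choosing 39 forces two into the same pair by pigeonhole, and those are consecutive. So 39.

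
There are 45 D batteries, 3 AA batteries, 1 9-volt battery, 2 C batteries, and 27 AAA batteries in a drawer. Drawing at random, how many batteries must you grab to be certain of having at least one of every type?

78

The hardest type to obtain is 9-volt: we could draw every other battery first — 78 − 1 = 77 batteries — without a single 9-volt one.
The next draw must be 9-volt, so 77 + 1 = 78.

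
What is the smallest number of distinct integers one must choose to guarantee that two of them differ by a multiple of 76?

77

Use the pigeonhole principle on residue classes: two integers differ by a multiple of 76 exactly when they share a remainder mod 76.
There are 76 residue classes mod 76, so 76 integers can all lie in distinct classes.
One more integer must repeat a residue, giving a difference divisible by 76. So n = 76 + 1 = 77.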